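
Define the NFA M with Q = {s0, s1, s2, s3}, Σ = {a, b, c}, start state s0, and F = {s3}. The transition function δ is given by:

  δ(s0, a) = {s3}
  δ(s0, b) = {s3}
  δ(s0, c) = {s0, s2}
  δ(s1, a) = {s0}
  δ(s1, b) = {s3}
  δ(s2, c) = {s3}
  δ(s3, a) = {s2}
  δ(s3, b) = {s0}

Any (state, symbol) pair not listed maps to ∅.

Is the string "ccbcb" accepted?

Start in {s0}.
Read 'c': s0→{s0, s2}; now {s0, s2}.
Read 'c': s0→{s0, s2}, s2→{s3}; now {s0, s2, s3}.
Read 'b': s0→{s3}, s2→∅, s3→{s0}; now {s0, s3}.
Read 'c': s0→{s0, s2}, s3→∅; now {s0, s2}.
Read 'b': s0→{s3}, s2→∅; now {s3}.
The final set {s3} contains the accepting state s3.

Yes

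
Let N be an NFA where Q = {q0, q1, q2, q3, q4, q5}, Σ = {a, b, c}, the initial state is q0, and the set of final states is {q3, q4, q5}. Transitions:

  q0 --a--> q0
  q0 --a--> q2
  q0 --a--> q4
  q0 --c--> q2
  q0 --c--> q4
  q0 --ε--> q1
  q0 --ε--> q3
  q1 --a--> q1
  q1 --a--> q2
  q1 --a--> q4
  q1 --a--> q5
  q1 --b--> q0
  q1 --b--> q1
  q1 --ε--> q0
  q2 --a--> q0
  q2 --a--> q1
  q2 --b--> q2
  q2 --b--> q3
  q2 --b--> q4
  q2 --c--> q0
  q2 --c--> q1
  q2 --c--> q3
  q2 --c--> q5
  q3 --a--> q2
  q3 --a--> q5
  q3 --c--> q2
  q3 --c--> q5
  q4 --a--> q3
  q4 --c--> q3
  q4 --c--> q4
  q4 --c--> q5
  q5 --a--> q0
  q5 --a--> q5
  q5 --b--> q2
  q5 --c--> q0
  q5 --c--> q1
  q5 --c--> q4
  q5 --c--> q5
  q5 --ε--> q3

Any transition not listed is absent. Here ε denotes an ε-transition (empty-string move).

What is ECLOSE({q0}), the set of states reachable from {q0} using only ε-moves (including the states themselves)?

Begin with {q0}.
ε-move q0 → q1; add q1.
ε-move q0 → q3; add q3.

{q0, q1, q3}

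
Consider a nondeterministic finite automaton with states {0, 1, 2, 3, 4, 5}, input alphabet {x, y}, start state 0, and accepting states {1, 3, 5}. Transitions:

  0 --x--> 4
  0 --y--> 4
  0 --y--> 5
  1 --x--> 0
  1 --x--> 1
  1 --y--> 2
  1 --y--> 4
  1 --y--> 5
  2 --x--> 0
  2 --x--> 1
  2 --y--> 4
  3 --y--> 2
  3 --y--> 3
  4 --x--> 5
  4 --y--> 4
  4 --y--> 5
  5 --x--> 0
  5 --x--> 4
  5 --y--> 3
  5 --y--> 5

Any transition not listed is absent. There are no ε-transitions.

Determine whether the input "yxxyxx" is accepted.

Yes

Start in {0}.
Read 'y': {0} → {4, 5}.
Read 'x': {4, 5} → {0, 4, 5}.
Read 'x': {0, 4, 5} → {0, 4, 5}.
Read 'y': {0, 4, 5} → {3, 4, 5}.
Read 'x': {3, 4, 5} → {0, 4, 5}.
Read 'x': {0, 4, 5} → {0, 4, 5}.
The final set {0, 4, 5} contains the accepting state 5.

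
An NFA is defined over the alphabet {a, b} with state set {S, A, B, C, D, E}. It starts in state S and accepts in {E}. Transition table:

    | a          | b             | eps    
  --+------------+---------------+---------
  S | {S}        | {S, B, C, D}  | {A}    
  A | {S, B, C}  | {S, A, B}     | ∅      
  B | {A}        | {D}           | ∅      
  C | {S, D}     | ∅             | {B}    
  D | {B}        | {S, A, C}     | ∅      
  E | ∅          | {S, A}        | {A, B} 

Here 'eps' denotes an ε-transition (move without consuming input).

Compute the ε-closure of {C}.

{B, C}

Begin with {C}.
ε-move C → B; add B.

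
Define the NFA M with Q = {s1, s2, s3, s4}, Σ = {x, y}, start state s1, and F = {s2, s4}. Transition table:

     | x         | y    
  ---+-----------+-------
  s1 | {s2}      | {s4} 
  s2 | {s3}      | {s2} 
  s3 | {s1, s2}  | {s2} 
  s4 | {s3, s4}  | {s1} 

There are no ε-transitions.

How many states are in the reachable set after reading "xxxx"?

Start in {s1}.
Read 'x': {s1} → {s2}.
Read 'x': {s2} → {s3}.
Read 'x': {s3} → {s1, s2}.
Read 'x': {s1, s2} → {s2, s3}.
That set has 2 states.

2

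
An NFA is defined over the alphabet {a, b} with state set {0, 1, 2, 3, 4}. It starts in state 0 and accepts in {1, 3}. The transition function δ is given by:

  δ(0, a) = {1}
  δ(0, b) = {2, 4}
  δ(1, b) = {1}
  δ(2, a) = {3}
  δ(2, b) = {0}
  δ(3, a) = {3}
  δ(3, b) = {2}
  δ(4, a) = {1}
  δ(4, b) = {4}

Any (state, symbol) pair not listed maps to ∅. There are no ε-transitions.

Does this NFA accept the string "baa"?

Yes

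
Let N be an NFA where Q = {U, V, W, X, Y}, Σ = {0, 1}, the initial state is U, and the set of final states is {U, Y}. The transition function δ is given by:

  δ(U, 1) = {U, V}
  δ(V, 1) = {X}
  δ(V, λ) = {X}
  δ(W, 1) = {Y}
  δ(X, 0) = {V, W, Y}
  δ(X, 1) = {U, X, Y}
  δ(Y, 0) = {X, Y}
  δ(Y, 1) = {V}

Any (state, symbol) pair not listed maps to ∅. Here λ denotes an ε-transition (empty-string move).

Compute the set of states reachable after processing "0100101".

∅

Start in {U}.
Read '0': U→∅; now ∅.
The set is empty and remains empty for the remaining 6 symbols.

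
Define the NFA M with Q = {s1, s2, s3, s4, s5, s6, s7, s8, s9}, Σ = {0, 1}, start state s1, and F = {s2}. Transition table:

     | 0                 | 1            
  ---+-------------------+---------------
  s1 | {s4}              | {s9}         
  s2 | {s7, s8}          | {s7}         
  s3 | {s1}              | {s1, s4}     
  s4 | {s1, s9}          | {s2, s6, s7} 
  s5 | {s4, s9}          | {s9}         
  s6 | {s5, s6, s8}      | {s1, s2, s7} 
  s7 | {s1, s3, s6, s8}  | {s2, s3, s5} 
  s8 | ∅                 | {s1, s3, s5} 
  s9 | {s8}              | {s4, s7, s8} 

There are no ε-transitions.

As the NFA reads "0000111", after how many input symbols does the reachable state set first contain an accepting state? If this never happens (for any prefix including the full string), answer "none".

Start in {s1}.
Read '0': {s1} → {s4}.
Read '0': {s4} → {s1, s9}.
Read '0': {s1, s9} → {s4, s8}.
Read '0': {s4, s8} → {s1, s9}.
Read '1': {s1, s9} → {s4, s7, s8, s9}.
Read '1': {s4, s7, s8, s9} → {s1, s2, s3, s4, s5, s6, s7, s8}.
None of the earlier sets intersect F, but {s1, s2, s3, s4, s5, s6, s7, s8} does.

6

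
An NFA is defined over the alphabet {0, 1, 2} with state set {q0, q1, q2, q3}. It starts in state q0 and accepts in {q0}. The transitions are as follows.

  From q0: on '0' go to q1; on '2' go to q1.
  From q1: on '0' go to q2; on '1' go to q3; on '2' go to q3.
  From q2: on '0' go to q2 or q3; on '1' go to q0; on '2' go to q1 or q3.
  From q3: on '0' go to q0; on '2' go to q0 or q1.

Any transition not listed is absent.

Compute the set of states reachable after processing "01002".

{q3}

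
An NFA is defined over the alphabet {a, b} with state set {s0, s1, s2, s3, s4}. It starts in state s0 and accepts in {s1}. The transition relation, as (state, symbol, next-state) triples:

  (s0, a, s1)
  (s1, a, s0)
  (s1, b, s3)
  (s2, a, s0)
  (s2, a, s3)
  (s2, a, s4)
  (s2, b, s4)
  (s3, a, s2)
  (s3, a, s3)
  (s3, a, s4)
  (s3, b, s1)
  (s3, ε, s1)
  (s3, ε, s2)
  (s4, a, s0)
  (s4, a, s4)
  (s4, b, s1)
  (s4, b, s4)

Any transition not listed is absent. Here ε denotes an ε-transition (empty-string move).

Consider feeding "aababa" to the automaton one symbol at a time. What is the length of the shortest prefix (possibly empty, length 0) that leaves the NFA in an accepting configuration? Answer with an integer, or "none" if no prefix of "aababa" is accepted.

1

Start in {s0}.
Read 'a': {s0} → {s1}.
None of the earlier sets intersect F, but {s1} does.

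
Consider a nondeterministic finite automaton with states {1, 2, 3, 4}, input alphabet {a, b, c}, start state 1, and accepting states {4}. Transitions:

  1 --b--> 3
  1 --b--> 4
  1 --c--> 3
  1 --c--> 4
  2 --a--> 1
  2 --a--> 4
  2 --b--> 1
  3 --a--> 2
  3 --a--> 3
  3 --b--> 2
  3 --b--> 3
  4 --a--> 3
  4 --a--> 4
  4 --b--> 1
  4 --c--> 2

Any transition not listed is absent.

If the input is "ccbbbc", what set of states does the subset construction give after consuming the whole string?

{3, 4}

Start in {1}.
Read 'c': {1} → {3, 4}.
Read 'c': {3, 4} → {2}.
Read 'b': {2} → {1}.
Read 'b': {1} → {3, 4}.
Read 'b': {3, 4} → {1, 2, 3}.
Read 'c': {1, 2, 3} → {3, 4}.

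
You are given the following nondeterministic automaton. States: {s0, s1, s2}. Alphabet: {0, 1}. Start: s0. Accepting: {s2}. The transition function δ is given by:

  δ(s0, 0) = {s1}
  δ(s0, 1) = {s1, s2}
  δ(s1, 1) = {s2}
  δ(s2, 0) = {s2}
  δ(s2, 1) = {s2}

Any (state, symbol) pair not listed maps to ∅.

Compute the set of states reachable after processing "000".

∅

Start in {s0}.
Read '0': {s0} → {s1}.
Read '0': {s1} → ∅.
The set is empty and remains empty for the remaining 1 symbol.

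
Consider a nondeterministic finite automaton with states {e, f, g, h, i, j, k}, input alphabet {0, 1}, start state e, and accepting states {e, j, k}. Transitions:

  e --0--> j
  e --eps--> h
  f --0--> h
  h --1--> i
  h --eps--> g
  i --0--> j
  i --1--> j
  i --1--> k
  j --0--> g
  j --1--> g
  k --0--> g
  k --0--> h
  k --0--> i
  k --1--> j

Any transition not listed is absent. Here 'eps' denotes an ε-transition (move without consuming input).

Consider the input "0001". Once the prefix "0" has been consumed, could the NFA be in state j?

Yes

Start: ε-closure({e}) = {e, g, h}.
Read '0': {e, g, h} → {j}.
State j is in {j}.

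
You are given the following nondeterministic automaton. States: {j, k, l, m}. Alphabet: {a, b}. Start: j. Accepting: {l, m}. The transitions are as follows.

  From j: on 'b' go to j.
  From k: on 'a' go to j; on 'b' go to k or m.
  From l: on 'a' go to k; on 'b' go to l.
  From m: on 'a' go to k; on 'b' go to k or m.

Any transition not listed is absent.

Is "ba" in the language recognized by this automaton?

No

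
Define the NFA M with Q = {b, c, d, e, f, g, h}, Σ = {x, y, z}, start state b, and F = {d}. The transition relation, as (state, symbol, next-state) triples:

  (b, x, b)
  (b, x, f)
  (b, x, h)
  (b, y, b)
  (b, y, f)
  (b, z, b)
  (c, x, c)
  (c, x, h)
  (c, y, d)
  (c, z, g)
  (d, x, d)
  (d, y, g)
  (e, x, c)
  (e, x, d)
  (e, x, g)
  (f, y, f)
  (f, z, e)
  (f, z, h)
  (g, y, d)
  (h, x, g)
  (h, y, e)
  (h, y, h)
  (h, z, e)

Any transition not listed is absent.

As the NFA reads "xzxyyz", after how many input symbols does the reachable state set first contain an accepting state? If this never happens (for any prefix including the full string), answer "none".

3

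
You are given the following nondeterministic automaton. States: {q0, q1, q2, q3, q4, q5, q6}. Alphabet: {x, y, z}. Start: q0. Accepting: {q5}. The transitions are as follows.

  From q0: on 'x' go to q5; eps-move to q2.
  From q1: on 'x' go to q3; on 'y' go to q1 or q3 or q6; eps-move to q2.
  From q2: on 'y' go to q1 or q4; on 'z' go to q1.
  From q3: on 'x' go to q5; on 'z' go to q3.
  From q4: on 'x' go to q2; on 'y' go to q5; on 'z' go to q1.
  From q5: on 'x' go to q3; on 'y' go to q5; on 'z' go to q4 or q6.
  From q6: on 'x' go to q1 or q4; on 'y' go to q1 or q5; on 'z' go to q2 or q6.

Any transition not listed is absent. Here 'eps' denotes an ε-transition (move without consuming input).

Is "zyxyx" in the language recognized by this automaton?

Yes

Start: ε-closure({q0}) = {q0, q2}.
Read 'z': q0→∅, q2→{q1}; union {q1}; ε-closure = {q1, q2}.
Read 'y': q1→{q1, q3, q6}, q2→{q1, q4}; union {q1, q3, q4, q6}; ε-closure = {q1, q2, q3, q4, q6}.
Read 'x': q1→{q3}, q2→∅, q3→{q5}, q4→{q2}, q6→{q1, q4}; now {q1, q2, q3, q4, q5}.
Read 'y': q1→{q1, q3, q6}, q2→{q1, q4}, q3→∅, q4→{q5}, q5→{q5}; union {q1, q3, q4, q5, q6}; ε-closure = {q1, q2, q3, q4, q5, q6}.
Read 'x': q1→{q3}, q2→∅, q3→{q5}, q4→{q2}, q5→{q3}, q6→{q1, q4}; now {q1, q2, q3, q4, q5}.
The final set {q1, q2, q3, q4, q5} contains the accepting state q5.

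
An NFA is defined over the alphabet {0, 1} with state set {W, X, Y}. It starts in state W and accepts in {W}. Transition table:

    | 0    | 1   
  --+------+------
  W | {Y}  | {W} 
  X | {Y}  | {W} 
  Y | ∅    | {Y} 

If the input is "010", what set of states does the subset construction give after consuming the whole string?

∅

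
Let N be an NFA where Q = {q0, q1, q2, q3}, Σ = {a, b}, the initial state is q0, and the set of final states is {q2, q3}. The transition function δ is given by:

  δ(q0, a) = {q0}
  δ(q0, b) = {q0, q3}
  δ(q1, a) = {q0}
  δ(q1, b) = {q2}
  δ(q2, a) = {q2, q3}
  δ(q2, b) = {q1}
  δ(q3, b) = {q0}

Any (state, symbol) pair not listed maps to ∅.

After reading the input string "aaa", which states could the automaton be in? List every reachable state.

Start in {q0}.
Read 'a': {q0} → {q0}.
Read 'a': {q0} → {q0}.
Read 'a': {q0} → {q0}.

{q0}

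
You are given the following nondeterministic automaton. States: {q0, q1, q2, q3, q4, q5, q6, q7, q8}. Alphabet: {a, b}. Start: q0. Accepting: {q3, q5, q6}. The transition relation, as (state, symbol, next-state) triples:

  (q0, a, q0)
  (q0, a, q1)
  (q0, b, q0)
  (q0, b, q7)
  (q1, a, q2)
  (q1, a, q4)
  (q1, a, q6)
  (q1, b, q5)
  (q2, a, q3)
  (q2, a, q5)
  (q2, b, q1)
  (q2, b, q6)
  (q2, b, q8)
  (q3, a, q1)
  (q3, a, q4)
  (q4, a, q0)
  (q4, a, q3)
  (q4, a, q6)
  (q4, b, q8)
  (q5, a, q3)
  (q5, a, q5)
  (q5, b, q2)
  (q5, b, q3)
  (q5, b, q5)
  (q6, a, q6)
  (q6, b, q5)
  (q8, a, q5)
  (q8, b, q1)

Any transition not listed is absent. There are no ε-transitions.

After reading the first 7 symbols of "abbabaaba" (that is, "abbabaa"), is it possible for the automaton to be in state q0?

Start in {q0}.
Read 'a': {q0} → {q0, q1}.
Read 'b': {q0, q1} → {q0, q5, q7}.
Read 'b': {q0, q5, q7} → {q0, q2, q3, q5, q7}.
Read 'a': {q0, q2, q3, q5, q7} → {q0, q1, q3, q4, q5}.
Read 'b': {q0, q1, q3, q4, q5} → {q0, q2, q3, q5, q7, q8}.
Read 'a': {q0, q2, q3, q5, q7, q8} → {q0, q1, q3, q4, q5}.
Read 'a': {q0, q1, q3, q4, q5} → {q0, q1, q2, q3, q4, q5, q6}.
State q0 is in {q0, q1, q2, q3, q4, q5, q6}.

Yes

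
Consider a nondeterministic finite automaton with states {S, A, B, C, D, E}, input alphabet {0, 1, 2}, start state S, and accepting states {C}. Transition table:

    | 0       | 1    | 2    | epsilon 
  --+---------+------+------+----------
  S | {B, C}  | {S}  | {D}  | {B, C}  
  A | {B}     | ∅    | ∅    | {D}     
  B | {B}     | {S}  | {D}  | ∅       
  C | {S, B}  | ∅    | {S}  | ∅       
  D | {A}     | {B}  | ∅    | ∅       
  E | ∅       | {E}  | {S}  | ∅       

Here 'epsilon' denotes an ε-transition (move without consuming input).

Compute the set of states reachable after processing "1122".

{S, B, C, D}

Start: ε-closure({S}) = {S, B, C}.
Read '1': S→{S}, B→{S}, C→∅; union {S}; ε-closure = {S, B, C}.
Read '1': S→{S}, B→{S}, C→∅; union {S}; ε-closure = {S, B, C}.
Read '2': S→{D}, B→{D}, C→{S}; union {S, D}; ε-closure = {S, B, C, D}.
Read '2': S→{D}, B→{D}, C→{S}, D→∅; union {S, D}; ε-closure = {S, B, C, D}.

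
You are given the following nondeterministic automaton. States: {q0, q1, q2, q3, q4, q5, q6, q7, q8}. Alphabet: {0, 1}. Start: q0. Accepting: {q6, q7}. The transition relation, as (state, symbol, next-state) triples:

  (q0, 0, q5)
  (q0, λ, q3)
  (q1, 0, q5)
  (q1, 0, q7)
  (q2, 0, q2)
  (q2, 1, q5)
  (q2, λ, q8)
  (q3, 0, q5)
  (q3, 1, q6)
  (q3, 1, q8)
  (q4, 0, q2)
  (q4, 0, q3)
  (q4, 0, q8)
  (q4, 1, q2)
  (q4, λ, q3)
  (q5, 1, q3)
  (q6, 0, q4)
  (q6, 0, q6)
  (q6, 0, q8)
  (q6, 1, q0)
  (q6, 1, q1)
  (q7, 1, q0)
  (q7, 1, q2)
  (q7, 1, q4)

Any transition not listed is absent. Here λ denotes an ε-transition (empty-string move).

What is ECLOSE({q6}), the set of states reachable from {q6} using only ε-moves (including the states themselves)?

Begin with {q6}.
No ε-moves leave this set, so the closure equals the set itself.

{q6}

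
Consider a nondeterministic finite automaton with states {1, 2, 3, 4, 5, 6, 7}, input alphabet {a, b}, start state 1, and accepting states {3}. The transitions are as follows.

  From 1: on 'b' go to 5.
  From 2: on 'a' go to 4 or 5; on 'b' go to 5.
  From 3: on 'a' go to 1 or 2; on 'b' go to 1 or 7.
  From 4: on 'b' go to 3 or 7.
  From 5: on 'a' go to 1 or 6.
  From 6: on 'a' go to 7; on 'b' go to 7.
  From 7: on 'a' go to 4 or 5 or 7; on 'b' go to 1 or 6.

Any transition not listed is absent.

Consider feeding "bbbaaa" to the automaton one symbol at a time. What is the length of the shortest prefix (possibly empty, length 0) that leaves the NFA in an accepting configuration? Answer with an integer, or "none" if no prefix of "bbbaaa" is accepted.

Start in {1}.
Read 'b': {1} → {5}.
Read 'b': {5} → ∅.
The set is empty and remains empty for the remaining 4 symbols.
No reachable set along the way intersects F.

none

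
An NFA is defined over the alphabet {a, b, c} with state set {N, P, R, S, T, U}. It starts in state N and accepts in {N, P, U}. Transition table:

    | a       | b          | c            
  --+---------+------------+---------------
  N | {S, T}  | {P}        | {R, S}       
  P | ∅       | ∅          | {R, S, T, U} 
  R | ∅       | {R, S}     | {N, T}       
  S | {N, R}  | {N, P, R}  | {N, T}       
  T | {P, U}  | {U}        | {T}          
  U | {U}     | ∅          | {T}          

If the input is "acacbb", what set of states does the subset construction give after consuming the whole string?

Start in {N}.
Read 'a': N→{S, T}; now {S, T}.
Read 'c': S→{N, T}, T→{T}; now {N, T}.
Read 'a': N→{S, T}, T→{P, U}; now {P, S, T, U}.
Read 'c': P→{R, S, T, U}, S→{N, T}, T→{T}, U→{T}; now {N, R, S, T, U}.
Read 'b': N→{P}, R→{R, S}, S→{N, P, R}, T→{U}, U→∅; now {N, P, R, S, U}.
Read 'b': N→{P}, P→∅, R→{R, S}, S→{N, P, R}, U→∅; now {N, P, R, S}.

{N, P, R, S}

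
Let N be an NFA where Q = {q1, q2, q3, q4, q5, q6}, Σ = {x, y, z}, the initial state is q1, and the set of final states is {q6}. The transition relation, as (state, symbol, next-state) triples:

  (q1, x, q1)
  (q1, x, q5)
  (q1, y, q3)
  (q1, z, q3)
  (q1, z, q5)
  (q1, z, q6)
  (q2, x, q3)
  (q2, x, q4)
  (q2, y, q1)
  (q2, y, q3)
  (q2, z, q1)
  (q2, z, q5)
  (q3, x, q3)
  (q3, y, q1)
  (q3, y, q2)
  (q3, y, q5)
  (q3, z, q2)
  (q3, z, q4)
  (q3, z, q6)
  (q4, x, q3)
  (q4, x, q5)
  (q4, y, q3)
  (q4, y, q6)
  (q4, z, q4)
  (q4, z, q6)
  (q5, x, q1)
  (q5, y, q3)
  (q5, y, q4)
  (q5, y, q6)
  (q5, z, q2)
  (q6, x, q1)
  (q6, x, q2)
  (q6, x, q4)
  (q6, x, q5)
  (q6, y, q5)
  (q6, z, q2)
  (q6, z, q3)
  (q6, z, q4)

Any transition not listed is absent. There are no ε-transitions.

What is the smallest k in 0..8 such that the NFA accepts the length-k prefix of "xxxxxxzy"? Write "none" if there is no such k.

7

Start in {q1}.
Read 'x': {q1} → {q1, q5}.
Read 'x': {q1, q5} → {q1, q5}.
Read 'x': {q1, q5} → {q1, q5}.
Read 'x': {q1, q5} → {q1, q5}.
Read 'x': {q1, q5} → {q1, q5}.
Read 'x': {q1, q5} → {q1, q5}.
Read 'z': {q1, q5} → {q2, q3, q5, q6}.
None of the earlier sets intersect F, but {q2, q3, q5, q6} does.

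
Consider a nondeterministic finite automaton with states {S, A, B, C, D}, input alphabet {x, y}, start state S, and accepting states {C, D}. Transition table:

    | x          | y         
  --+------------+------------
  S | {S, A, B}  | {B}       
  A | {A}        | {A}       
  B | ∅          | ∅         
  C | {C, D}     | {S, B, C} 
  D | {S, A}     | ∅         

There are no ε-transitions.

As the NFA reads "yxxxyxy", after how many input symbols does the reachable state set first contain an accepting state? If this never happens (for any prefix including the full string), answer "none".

none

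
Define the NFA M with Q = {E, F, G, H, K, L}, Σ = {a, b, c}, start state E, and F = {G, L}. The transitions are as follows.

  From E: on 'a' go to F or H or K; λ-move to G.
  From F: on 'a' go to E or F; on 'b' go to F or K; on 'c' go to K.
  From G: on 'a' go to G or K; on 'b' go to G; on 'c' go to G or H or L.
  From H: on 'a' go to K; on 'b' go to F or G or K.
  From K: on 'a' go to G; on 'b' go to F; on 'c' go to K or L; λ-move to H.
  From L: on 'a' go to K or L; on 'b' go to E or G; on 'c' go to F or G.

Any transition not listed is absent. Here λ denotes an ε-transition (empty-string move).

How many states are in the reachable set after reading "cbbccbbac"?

4

Start: ε-closure({E}) = {E, G}.
Read 'c': E→∅, G→{G, H, L}; now {G, H, L}.
Read 'b': G→{G}, H→{F, G, K}, L→{E, G}; union {E, F, G, K}; ε-closure = {E, F, G, H, K}.
Read 'b': E→∅, F→{F, K}, G→{G}, H→{F, G, K}, K→{F}; union {F, G, K}; ε-closure = {F, G, H, K}.
Read 'c': F→{K}, G→{G, H, L}, H→∅, K→{K, L}; now {G, H, K, L}.
Read 'c': G→{G, H, L}, H→∅, K→{K, L}, L→{F, G}; now {F, G, H, K, L}.
Read 'b': F→{F, K}, G→{G}, H→{F, G, K}, K→{F}, L→{E, G}; union {E, F, G, K}; ε-closure = {E, F, G, H, K}.
Read 'b': E→∅, F→{F, K}, G→{G}, H→{F, G, K}, K→{F}; union {F, G, K}; ε-closure = {F, G, H, K}.
Read 'a': F→{E, F}, G→{G, K}, H→{K}, K→{G}; union {E, F, G, K}; ε-closure = {E, F, G, H, K}.
Read 'c': E→∅, F→{K}, G→{G, H, L}, H→∅, K→{K, L}; now {G, H, K, L}.
That set has 4 states.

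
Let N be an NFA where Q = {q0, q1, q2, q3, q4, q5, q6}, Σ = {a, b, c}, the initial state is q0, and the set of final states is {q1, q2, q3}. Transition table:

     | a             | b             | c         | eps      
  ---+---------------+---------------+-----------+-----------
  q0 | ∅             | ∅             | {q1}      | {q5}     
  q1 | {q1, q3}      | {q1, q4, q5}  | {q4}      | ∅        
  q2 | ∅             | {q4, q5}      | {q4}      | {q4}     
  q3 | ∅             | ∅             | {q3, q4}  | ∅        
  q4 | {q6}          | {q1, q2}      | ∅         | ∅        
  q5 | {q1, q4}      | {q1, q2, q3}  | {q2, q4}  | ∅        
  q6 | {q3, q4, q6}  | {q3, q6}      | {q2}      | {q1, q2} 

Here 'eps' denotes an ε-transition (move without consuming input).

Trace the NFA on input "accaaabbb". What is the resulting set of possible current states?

∅

Start: ε-closure({q0}) = {q0, q5}.
Read 'a': q0→∅, q5→{q1, q4}; now {q1, q4}.
Read 'c': q1→{q4}, q4→∅; now {q4}.
Read 'c': q4→∅; now ∅.
The set is empty and remains empty for the remaining 6 symbols.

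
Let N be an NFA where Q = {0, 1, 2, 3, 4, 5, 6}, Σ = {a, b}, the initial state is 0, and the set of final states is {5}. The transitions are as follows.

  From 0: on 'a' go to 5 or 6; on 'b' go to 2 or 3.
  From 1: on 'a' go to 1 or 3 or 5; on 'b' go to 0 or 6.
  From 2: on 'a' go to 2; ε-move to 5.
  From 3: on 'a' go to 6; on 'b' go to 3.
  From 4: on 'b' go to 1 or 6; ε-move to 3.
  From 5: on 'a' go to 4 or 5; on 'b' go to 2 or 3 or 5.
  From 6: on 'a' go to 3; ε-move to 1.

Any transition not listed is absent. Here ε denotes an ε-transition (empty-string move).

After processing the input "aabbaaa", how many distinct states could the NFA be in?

Start in {0}.
Read 'a': {0} → {1, 5, 6}.
Read 'a': {1, 5, 6} → {1, 3, 4, 5}.
Read 'b': {1, 3, 4, 5} → {0, 1, 2, 3, 5, 6}.
Read 'b': {0, 1, 2, 3, 5, 6} → {0, 1, 2, 3, 5, 6}.
Read 'a': {0, 1, 2, 3, 5, 6} → {1, 2, 3, 4, 5, 6}.
Read 'a': {1, 2, 3, 4, 5, 6} → {1, 2, 3, 4, 5, 6}.
Read 'a': {1, 2, 3, 4, 5, 6} → {1, 2, 3, 4, 5, 6}.
That set has 6 states.

6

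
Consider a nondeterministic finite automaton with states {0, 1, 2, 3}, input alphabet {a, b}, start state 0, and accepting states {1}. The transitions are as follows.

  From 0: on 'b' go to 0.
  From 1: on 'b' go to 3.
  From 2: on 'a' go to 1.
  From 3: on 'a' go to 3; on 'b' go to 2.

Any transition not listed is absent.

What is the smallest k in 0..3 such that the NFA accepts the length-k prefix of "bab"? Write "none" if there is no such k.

none

Start in {0}.
Read 'b': {0} → {0}.
Read 'a': {0} → ∅.
The set is empty and remains empty for the remaining 1 symbol.
No reachable set along the way intersects F.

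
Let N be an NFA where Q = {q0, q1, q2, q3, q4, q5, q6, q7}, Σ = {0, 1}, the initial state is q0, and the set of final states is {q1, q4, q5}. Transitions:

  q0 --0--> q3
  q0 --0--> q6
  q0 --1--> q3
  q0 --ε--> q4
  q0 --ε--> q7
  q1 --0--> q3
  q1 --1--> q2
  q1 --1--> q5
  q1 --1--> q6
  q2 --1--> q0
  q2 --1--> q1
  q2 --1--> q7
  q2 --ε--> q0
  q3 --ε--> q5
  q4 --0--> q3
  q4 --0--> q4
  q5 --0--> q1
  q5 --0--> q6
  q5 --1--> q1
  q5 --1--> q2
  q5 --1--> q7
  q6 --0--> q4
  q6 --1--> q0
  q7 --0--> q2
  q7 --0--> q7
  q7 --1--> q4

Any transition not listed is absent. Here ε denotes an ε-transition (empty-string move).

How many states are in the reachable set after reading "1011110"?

Start: ε-closure({q0}) = {q0, q4, q7}.
Read '1': q0→{q3}, q4→∅, q7→{q4}; union {q3, q4}; ε-closure = {q3, q4, q5}.
Read '0': q3→∅, q4→{q3, q4}, q5→{q1, q6}; union {q1, q3, q4, q6}; ε-closure = {q1, q3, q4, q5, q6}.
Read '1': q1→{q2, q5, q6}, q3→∅, q4→∅, q5→{q1, q2, q7}, q6→{q0}; union {q0, q1, q2, q5, q6, q7}; ε-closure = {q0, q1, q2, q4, q5, q6, q7}.
Read '1': q0→{q3}, q1→{q2, q5, q6}, q2→{q0, q1, q7}, q4→∅, q5→{q1, q2, q7}, q6→{q0}, q7→{q4}; now {q0, q1, q2, q3, q4, q5, q6, q7}.
Read '1': q0→{q3}, q1→{q2, q5, q6}, q2→{q0, q1, q7}, q3→∅, q4→∅, q5→{q1, q2, q7}, q6→{q0}, q7→{q4}; now {q0, q1, q2, q3, q4, q5, q6, q7}.
Read '1': q0→{q3}, q1→{q2, q5, q6}, q2→{q0, q1, q7}, q3→∅, q4→∅, q5→{q1, q2, q7}, q6→{q0}, q7→{q4}; now {q0, q1, q2, q3, q4, q5, q6, q7}.
Read '0': q0→{q3, q6}, q1→{q3}, q2→∅, q3→∅, q4→{q3, q4}, q5→{q1, q6}, q6→{q4}, q7→{q2, q7}; union {q1, q2, q3, q4, q6, q7}; ε-closure = {q0, q1, q2, q3, q4, q5, q6, q7}.
That set has 8 states.

8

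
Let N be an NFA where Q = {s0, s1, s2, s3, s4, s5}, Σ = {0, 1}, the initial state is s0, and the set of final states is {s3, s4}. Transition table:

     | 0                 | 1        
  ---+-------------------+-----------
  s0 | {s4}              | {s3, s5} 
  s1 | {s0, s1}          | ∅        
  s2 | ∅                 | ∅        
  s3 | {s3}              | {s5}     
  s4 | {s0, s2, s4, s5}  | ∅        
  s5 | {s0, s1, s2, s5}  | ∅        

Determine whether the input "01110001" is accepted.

No

Start in {s0}.
Read '0': {s0} → {s4}.
Read '1': {s4} → ∅.
The set is empty and remains empty for the remaining 6 symbols.
The final set ∅ contains no accepting state.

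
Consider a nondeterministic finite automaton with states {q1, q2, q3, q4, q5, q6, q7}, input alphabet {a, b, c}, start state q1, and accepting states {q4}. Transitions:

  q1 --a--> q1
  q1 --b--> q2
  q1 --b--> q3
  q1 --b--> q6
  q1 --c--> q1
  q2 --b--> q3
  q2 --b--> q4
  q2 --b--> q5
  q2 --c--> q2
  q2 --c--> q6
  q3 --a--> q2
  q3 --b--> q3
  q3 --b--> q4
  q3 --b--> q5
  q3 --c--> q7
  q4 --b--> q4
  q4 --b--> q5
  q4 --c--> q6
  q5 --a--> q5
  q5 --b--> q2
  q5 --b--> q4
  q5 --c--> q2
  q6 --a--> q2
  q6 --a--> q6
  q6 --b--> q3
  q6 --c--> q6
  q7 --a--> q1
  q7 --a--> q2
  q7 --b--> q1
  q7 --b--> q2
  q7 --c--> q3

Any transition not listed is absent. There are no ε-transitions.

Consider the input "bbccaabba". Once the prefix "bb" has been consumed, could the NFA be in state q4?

Start in {q1}.
Read 'b': q1→{q2, q3, q6}; now {q2, q3, q6}.
Read 'b': q2→{q3, q4, q5}, q3→{q3, q4, q5}, q6→{q3}; now {q3, q4, q5}.
State q4 is in {q3, q4, q5}.

Yes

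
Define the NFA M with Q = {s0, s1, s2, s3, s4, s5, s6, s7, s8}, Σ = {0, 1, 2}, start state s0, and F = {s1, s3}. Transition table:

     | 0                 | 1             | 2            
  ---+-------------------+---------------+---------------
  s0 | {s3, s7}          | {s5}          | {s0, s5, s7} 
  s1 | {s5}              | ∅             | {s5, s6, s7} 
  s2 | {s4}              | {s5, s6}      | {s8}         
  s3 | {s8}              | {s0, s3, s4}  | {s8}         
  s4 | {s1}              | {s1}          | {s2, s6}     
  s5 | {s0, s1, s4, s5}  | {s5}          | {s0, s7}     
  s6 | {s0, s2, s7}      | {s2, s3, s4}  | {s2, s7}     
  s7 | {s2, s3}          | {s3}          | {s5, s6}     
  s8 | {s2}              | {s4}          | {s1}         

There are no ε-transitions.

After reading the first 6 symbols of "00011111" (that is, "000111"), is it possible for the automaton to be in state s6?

Start in {s0}.
Read '0': s0→{s3, s7}; now {s3, s7}.
Read '0': s3→{s8}, s7→{s2, s3}; now {s2, s3, s8}.
Read '0': s2→{s4}, s3→{s8}, s8→{s2}; now {s2, s4, s8}.
Read '1': s2→{s5, s6}, s4→{s1}, s8→{s4}; now {s1, s4, s5, s6}.
Read '1': s1→∅, s4→{s1}, s5→{s5}, s6→{s2, s3, s4}; now {s1, s2, s3, s4, s5}.
Read '1': s1→∅, s2→{s5, s6}, s3→{s0, s3, s4}, s4→{s1}, s5→{s5}; now {s0, s1, s3, s4, s5, s6}.
State s6 is in {s0, s1, s3, s4, s5, s6}.

Yes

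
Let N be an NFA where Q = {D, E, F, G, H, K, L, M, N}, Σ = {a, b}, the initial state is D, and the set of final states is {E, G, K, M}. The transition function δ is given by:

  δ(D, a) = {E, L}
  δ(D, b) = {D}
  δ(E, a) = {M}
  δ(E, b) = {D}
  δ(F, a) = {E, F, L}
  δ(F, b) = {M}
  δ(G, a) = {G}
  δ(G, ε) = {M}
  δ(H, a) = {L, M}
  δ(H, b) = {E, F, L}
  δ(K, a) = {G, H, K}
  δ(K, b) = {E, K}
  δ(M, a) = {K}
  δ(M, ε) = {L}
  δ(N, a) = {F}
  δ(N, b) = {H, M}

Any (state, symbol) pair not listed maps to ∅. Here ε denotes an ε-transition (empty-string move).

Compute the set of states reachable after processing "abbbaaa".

Start in {D}.
Read 'a': D→{E, L}; now {E, L}.
Read 'b': E→{D}, L→∅; now {D}.
Read 'b': D→{D}; now {D}.
Read 'b': D→{D}; now {D}.
Read 'a': D→{E, L}; now {E, L}.
Read 'a': E→{M}, L→∅; union {M}; ε-closure = {L, M}.
Read 'a': L→∅, M→{K}; now {K}.

{K}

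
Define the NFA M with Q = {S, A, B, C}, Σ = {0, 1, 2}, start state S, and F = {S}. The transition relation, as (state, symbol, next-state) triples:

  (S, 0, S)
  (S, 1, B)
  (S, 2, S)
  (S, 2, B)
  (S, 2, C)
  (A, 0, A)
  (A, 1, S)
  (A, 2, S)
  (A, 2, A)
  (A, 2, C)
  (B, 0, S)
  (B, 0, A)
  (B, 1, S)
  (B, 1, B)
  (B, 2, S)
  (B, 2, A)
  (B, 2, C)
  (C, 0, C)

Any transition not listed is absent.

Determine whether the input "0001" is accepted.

No

Start in {S}.
Read '0': S→{S}; now {S}.
Read '0': S→{S}; now {S}.
Read '0': S→{S}; now {S}.
Read '1': S→{B}; now {B}.
The final set {B} contains no accepting state.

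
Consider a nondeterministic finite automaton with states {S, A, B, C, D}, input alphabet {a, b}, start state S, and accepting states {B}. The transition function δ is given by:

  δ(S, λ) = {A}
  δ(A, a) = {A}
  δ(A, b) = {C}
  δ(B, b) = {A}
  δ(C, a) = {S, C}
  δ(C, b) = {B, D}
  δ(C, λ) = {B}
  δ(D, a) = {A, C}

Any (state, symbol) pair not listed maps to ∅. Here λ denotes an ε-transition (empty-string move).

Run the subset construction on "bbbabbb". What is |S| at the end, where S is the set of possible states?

4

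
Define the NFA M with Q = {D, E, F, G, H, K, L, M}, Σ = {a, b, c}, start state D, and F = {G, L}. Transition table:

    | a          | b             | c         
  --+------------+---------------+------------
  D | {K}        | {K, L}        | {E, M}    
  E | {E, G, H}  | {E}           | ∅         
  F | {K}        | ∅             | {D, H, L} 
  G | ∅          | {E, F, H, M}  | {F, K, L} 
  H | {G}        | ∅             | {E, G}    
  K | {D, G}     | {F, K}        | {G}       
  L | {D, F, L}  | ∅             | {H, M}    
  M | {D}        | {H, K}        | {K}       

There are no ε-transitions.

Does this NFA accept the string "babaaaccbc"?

Yes

Start in {D}.
Read 'b': D→{K, L}; now {K, L}.
Read 'a': K→{D, G}, L→{D, F, L}; now {D, F, G, L}.
Read 'b': D→{K, L}, F→∅, G→{E, F, H, M}, L→∅; now {E, F, H, K, L, M}.
Read 'a': E→{E, G, H}, F→{K}, H→{G}, K→{D, G}, L→{D, F, L}, M→{D}; now {D, E, F, G, H, K, L}.
Read 'a': D→{K}, E→{E, G, H}, F→{K}, G→∅, H→{G}, K→{D, G}, L→{D, F, L}; now {D, E, F, G, H, K, L}.
Read 'a': D→{K}, E→{E, G, H}, F→{K}, G→∅, H→{G}, K→{D, G}, L→{D, F, L}; now {D, E, F, G, H, K, L}.
Read 'c': D→{E, M}, E→∅, F→{D, H, L}, G→{F, K, L}, H→{E, G}, K→{G}, L→{H, M}; now {D, E, F, G, H, K, L, M}.
Read 'c': D→{E, M}, E→∅, F→{D, H, L}, G→{F, K, L}, H→{E, G}, K→{G}, L→{H, M}, M→{K}; now {D, E, F, G, H, K, L, M}.
Read 'b': D→{K, L}, E→{E}, F→∅, G→{E, F, H, M}, H→∅, K→{F, K}, L→∅, M→{H, K}; now {E, F, H, K, L, M}.
Read 'c': E→∅, F→{D, H, L}, H→{E, G}, K→{G}, L→{H, M}, M→{K}; now {D, E, G, H, K, L, M}.
The final set {D, E, G, H, K, L, M} contains the accepting states G, L.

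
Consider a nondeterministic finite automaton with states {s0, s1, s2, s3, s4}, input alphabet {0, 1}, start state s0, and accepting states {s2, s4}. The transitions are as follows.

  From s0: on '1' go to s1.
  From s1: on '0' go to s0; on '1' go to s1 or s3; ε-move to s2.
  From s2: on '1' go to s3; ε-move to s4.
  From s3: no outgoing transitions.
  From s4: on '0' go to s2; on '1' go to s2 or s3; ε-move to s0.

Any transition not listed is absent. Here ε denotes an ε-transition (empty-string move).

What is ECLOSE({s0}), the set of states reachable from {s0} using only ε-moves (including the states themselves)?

{s0}

Begin with {s0}.
No ε-moves leave this set, so the closure equals the set itself.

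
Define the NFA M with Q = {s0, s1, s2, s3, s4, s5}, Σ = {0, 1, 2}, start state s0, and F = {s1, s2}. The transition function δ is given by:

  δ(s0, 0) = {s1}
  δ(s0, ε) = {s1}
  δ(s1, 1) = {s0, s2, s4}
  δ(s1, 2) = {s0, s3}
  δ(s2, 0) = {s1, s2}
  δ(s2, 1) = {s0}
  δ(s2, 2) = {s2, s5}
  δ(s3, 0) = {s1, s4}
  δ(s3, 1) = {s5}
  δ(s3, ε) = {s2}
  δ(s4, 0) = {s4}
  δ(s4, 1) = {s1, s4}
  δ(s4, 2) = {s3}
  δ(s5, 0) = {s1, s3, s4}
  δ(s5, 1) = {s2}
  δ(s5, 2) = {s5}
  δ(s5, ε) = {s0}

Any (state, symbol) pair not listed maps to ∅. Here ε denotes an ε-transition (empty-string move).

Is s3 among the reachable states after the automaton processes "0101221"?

Start: ε-closure({s0}) = {s0, s1}.
Read '0': s0→{s1}, s1→∅; now {s1}.
Read '1': s1→{s0, s2, s4}; union {s0, s2, s4}; ε-closure = {s0, s1, s2, s4}.
Read '0': s0→{s1}, s1→∅, s2→{s1, s2}, s4→{s4}; now {s1, s2, s4}.
Read '1': s1→{s0, s2, s4}, s2→{s0}, s4→{s1, s4}; now {s0, s1, s2, s4}.
Read '2': s0→∅, s1→{s0, s3}, s2→{s2, s5}, s4→{s3}; union {s0, s2, s3, s5}; ε-closure = {s0, s1, s2, s3, s5}.
Read '2': s0→∅, s1→{s0, s3}, s2→{s2, s5}, s3→∅, s5→{s5}; union {s0, s2, s3, s5}; ε-closure = {s0, s1, s2, s3, s5}.
Read '1': s0→∅, s1→{s0, s2, s4}, s2→{s0}, s3→{s5}, s5→{s2}; union {s0, s2, s4, s5}; ε-closure = {s0, s1, s2, s4, s5}.
State s3 is not in {s0, s1, s2, s4, s5}.

No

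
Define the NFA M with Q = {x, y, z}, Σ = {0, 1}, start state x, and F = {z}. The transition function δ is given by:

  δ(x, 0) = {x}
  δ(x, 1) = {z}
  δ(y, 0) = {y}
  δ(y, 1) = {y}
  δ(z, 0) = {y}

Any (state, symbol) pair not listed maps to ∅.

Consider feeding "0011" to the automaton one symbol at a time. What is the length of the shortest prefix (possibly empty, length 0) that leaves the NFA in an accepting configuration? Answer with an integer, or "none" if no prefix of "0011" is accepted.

Start in {x}.
Read '0': x→{x}; now {x}.
Read '0': x→{x}; now {x}.
Read '1': x→{z}; now {z}.
None of the earlier sets intersect F, but {z} does.

3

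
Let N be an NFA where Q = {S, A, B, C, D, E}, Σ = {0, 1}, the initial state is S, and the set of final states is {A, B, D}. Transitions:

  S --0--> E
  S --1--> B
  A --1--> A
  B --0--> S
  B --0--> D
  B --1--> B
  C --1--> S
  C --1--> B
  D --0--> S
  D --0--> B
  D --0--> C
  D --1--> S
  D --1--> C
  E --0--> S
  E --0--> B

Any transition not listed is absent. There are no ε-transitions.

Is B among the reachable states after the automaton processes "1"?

Yes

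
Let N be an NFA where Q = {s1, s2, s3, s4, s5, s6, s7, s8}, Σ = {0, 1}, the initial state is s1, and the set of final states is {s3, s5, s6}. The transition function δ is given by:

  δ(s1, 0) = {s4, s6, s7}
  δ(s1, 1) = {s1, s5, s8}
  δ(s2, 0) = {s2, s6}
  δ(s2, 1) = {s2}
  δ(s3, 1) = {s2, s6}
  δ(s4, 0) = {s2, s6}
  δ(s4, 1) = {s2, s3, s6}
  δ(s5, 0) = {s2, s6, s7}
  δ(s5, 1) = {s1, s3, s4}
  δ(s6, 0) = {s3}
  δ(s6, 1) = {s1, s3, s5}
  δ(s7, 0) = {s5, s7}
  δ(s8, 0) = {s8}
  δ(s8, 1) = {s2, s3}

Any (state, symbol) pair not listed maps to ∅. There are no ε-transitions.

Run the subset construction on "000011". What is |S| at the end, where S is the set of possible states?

7

Start in {s1}.
Read '0': {s1} → {s4, s6, s7}.
Read '0': {s4, s6, s7} → {s2, s3, s5, s6, s7}.
Read '0': {s2, s3, s5, s6, s7} → {s2, s3, s5, s6, s7}.
Read '0': {s2, s3, s5, s6, s7} → {s2, s3, s5, s6, s7}.
Read '1': {s2, s3, s5, s6, s7} → {s1, s2, s3, s4, s5, s6}.
Read '1': {s1, s2, s3, s4, s5, s6} → {s1, s2, s3, s4, s5, s6, s8}.
That set has 7 states.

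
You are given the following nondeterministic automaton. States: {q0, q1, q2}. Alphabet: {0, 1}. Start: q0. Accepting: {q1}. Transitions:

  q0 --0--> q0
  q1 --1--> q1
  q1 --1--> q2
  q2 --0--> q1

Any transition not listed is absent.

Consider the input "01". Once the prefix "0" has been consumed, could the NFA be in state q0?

Start in {q0}.
Read '0': q0→{q0}; now {q0}.
State q0 is in {q0}.

Yes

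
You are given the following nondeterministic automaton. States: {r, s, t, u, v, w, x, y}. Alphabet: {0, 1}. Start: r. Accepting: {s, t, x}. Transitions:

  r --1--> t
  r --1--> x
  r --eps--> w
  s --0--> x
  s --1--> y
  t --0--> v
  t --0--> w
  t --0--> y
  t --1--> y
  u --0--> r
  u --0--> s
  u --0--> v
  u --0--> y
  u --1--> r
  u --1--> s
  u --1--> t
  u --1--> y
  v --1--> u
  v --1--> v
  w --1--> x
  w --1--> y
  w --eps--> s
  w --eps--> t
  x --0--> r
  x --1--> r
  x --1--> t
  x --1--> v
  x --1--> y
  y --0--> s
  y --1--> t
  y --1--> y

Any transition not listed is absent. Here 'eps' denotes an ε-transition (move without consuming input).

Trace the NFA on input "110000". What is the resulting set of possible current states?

Start: ε-closure({r}) = {r, s, t, w}.
Read '1': r→{t, x}, s→{y}, t→{y}, w→{x, y}; now {t, x, y}.
Read '1': t→{y}, x→{r, t, v, y}, y→{t, y}; union {r, t, v, y}; ε-closure = {r, s, t, v, w, y}.
Read '0': r→∅, s→{x}, t→{v, w, y}, v→∅, w→∅, y→{s}; union {s, v, w, x, y}; ε-closure = {s, t, v, w, x, y}.
Read '0': s→{x}, t→{v, w, y}, v→∅, w→∅, x→{r}, y→{s}; union {r, s, v, w, x, y}; ε-closure = {r, s, t, v, w, x, y}.
Read '0': r→∅, s→{x}, t→{v, w, y}, v→∅, w→∅, x→{r}, y→{s}; union {r, s, v, w, x, y}; ε-closure = {r, s, t, v, w, x, y}.
Read '0': r→∅, s→{x}, t→{v, w, y}, v→∅, w→∅, x→{r}, y→{s}; union {r, s, v, w, x, y}; ε-closure = {r, s, t, v, w, x, y}.

{r, s, t, v, w, x, y}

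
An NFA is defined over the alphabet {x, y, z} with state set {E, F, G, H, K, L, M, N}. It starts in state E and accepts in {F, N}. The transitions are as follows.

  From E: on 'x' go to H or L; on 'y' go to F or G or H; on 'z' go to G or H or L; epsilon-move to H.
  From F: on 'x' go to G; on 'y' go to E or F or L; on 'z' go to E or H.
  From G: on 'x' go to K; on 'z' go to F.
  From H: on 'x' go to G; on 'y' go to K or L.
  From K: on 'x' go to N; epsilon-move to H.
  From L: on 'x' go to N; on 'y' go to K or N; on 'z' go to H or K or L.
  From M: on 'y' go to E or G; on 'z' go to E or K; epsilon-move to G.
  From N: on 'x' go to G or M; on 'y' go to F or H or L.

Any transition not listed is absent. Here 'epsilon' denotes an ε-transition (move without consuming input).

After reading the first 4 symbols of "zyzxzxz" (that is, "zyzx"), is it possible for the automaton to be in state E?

Start: ε-closure({E}) = {E, H}.
Read 'z': {E, H} → {G, H, L}.
Read 'y': {G, H, L} → {H, K, L, N}.
Read 'z': {H, K, L, N} → {H, K, L}.
Read 'x': {H, K, L} → {G, N}.
State E is not in {G, N}.

No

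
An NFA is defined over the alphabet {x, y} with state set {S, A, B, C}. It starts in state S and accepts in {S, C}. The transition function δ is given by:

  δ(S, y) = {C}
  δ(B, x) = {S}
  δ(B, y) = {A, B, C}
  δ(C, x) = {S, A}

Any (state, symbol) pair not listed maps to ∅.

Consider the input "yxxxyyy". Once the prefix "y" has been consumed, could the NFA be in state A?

No

Start in {S}.
Read 'y': S→{C}; now {C}.
State A is not in {C}.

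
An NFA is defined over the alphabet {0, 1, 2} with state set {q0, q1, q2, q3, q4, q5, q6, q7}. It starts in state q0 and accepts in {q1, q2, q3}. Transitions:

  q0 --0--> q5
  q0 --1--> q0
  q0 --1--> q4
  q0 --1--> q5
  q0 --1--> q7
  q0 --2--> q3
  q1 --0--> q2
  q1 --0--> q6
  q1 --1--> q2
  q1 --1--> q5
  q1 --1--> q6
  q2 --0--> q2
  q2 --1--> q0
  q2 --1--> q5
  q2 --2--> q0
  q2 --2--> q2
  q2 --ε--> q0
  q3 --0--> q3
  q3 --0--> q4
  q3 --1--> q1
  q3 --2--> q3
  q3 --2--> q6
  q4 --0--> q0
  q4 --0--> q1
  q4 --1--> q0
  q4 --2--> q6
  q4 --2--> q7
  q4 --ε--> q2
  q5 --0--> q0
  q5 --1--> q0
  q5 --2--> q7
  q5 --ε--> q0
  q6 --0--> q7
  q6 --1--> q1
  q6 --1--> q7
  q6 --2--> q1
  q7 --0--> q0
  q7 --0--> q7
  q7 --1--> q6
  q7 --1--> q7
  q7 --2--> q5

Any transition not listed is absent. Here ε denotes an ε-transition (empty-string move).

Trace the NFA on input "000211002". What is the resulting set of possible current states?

Start in {q0}.
Read '0': {q0} → {q0, q5}.
Read '0': {q0, q5} → {q0, q5}.
Read '0': {q0, q5} → {q0, q5}.
Read '2': {q0, q5} → {q3, q7}.
Read '1': {q3, q7} → {q1, q6, q7}.
Read '1': {q1, q6, q7} → {q0, q1, q2, q5, q6, q7}.
Read '0': {q0, q1, q2, q5, q6, q7} → {q0, q2, q5, q6, q7}.
Read '0': {q0, q2, q5, q6, q7} → {q0, q2, q5, q7}.
Read '2': {q0, q2, q5, q7} → {q0, q2, q3, q5, q7}.

{q0, q2, q3, q5, q7}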